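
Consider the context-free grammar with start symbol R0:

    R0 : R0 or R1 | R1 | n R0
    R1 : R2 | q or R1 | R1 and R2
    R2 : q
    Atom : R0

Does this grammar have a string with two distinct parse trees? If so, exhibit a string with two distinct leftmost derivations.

Witness: q or q

Derivation 1: R0 ⇒ R0 or R1 ⇒ R1 or R1 ⇒ R2 or R1 ⇒ q or R1 ⇒ q or R2 ⇒ q or q
Derivation 2: R0 ⇒ R1 ⇒ q or R1 ⇒ q or R2 ⇒ q or q

Two distinct leftmost derivations for the same string.

Ambiguous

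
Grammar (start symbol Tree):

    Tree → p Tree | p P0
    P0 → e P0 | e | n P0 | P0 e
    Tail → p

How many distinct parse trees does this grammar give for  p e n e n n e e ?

7

Parse trees for p e n e n n e e:
  [Tree p [P0 e [P0 n [P0 e [P0 n [P0 n [P0 e [P0 e]]]]]]]]
  [Tree p [P0 e [P0 n [P0 e [P0 n [P0 n [P0 [P0 e] e]]]]]]]
  [Tree p [P0 e [P0 n [P0 e [P0 n [P0 [P0 n [P0 e]] e]]]]]]
  [Tree p [P0 e [P0 n [P0 e [P0 [P0 n [P0 n [P0 e]]] e]]]]]
  [Tree p [P0 e [P0 n [P0 [P0 e [P0 n [P0 n [P0 e]]]] e]]]]
  [Tree p [P0 e [P0 [P0 n [P0 e [P0 n [P0 n [P0 e]]]]] e]]]
  [Tree p [P0 [P0 e [P0 n [P0 e [P0 n [P0 n [P0 e]]]]]] e]]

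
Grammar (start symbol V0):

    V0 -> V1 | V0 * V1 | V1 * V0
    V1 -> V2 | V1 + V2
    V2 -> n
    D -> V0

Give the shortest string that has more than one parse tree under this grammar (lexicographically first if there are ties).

length 1: no string has ≥2 trees
length 3: n * n has 2 parse trees

Two derivations of n * n:
  V0 ⇒ V0 * V1 ⇒ V1 * V1 ⇒ V2 * V1 ⇒ n * V1 ⇒ n * V2 ⇒ n * n
  V0 ⇒ V1 * V0 ⇒ V2 * V0 ⇒ n * V0 ⇒ n * V1 ⇒ n * V2 ⇒ n * n

n * n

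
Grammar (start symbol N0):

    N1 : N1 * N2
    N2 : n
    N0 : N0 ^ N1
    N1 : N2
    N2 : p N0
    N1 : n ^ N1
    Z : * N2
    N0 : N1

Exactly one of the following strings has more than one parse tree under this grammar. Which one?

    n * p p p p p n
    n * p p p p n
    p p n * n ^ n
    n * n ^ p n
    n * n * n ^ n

p p n * n ^ n

n * p p p p p n: 1 tree
n * p p p p n: 1 tree
p p n * n ^ n: 6 trees
n * n ^ p n: 1 tree
n * n * n ^ n: 1 tree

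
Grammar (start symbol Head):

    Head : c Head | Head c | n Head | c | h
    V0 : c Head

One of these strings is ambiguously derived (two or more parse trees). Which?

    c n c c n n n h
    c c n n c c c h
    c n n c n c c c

c n c c n n n h: 1 tree
c c n n c c c h: 1 tree
c n n c n c c c: 29 trees

c n n c n c c c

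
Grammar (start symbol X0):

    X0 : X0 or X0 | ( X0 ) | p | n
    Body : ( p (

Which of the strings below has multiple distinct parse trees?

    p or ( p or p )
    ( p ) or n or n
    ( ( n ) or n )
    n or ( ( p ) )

p or ( p or p ): 1 tree
( p ) or n or n: 2 trees
( ( n ) or n ): 1 tree
n or ( ( p ) ): 1 tree

( p ) or n or n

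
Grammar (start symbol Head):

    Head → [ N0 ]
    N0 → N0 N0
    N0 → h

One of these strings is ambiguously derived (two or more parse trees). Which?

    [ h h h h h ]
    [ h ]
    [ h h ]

[ h h h h h ]: 14 trees
[ h ]: 1 tree
[ h h ]: 1 tree

[ h h h h h ]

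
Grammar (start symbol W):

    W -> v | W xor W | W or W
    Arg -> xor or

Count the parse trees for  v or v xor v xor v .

5

Parse trees for v or v xor v xor v:
  [W [W [W v] or [W v]] xor [W [W v] xor [W v]]]
  [W [W [W [W v] or [W v]] xor [W v]] xor [W v]]
  [W [W [W v] or [W [W v] xor [W v]]] xor [W v]]
  [W [W v] or [W [W v] xor [W [W v] xor [W v]]]]
  [W [W v] or [W [W [W v] xor [W v]] xor [W v]]]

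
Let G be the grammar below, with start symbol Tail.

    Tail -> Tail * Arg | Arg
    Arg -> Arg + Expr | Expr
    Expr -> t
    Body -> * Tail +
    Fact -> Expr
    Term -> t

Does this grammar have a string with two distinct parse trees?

Unambiguous

Only Tail, Arg, Expr are reachable from Tail; ignoring the rest: Tail → Tail * Arg | Arg  ;  Arg → Arg + Expr | Expr  — a left-associative chain with Expr at the bottom. Each string factors uniquely by precedence.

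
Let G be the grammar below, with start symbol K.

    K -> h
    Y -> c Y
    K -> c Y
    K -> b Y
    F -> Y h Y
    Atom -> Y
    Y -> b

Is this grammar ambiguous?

Unambiguous

(Atom, F are unreachable from K, so their rules don't affect L(K).) The reachable rules are right-linear with at most one rule per (nonterminal, next-terminal) pair. Each input token forces the next rule, so parsing is deterministic.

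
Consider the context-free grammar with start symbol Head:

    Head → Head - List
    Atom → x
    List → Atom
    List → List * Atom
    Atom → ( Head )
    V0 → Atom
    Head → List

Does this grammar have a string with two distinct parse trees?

Only Head, List, Atom are reachable from Head; ignoring the rest: This is a standard precedence ladder (Head over List over Atom), with each level left-recursive on its own operator ('-' at Head, '*' at List). That structure is LR(1), hence unambiguous.

Unambiguous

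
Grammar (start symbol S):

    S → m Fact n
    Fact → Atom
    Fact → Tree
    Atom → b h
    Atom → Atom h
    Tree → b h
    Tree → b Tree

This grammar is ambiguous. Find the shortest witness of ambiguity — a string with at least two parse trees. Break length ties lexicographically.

length 4: m b h n has 2 parse trees

Two derivations of m b h n:
  S ⇒ m Fact n ⇒ m Atom n ⇒ m b h n
  S ⇒ m Fact n ⇒ m Tree n ⇒ m b h n

m b h n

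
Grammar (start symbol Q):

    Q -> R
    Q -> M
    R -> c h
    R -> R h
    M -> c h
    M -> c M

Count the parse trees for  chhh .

1

Parse trees for chhh:
  [Q [R [R [R c h] h] h]]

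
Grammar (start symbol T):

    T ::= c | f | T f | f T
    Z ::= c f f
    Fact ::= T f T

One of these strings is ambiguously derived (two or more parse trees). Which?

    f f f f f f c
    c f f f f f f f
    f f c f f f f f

f f c f f f f f

f f f f f f c: 1 tree
c f f f f f f f: 1 tree
f f c f f f f f: 21 trees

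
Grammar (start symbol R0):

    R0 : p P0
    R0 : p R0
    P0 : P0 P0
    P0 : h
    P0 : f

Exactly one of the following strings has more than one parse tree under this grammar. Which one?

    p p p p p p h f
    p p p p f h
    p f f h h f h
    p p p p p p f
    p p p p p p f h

p f f h h f h

p p p p p p h f: 1 tree
p p p p f h: 1 tree
p f f h h f h: 42 trees
p p p p p p f: 1 tree
p p p p p p f h: 1 tree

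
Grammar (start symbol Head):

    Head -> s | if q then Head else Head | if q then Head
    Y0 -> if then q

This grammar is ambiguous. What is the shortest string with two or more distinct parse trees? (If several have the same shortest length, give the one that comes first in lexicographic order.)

length 1: no string has ≥2 trees
length 4: no string has ≥2 trees
length 6: no string has ≥2 trees
length 7: no string has ≥2 trees
length 9: if q then if q then s else s has 2 parse trees

Two derivations of if q then if q then s else s:
  Head ⇒ if q then Head else Head ⇒ if q then if q then Head else Head ⇒ if q then if q then s else Head ⇒ if q then if q then s else s
  Head ⇒ if q then Head ⇒ if q then if q then Head else Head ⇒ if q then if q then s else Head ⇒ if q then if q then s else s

if q then if q then s else s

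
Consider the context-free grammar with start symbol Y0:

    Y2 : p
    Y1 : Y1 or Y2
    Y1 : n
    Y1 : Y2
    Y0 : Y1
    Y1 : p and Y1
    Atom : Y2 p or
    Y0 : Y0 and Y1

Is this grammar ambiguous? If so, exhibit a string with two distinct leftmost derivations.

Witness: p and n

Derivation 1: Y0 ⇒ Y1 ⇒ p and Y1 ⇒ p and n
Derivation 2: Y0 ⇒ Y0 and Y1 ⇒ Y1 and Y1 ⇒ Y2 and Y1 ⇒ p and Y1 ⇒ p and n

Two distinct leftmost derivations for the same string.

Ambiguous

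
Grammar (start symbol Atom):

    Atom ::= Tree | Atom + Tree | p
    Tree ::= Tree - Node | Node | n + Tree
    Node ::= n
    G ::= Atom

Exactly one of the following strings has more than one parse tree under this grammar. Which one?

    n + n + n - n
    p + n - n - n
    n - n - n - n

n + n + n - n: 7 trees
p + n - n - n: 1 tree
n - n - n - n: 1 tree

n + n + n - n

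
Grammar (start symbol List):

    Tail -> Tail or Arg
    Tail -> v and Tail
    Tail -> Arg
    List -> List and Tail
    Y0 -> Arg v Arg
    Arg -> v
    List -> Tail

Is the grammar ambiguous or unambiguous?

Witness: v and v

Derivation 1: List ⇒ List and Tail ⇒ Tail and Tail ⇒ Arg and Tail ⇒ v and Tail ⇒ v and Arg ⇒ v and v
Derivation 2: List ⇒ Tail ⇒ v and Tail ⇒ v and Arg ⇒ v and v

Two distinct leftmost derivations for the same string.

Ambiguous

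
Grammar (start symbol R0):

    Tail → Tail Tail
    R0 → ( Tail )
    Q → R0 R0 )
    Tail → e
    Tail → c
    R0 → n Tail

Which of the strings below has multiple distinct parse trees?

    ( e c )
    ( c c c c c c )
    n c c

( c c c c c c )

( e c ): 1 tree
( c c c c c c ): 42 trees
n c c: 1 tree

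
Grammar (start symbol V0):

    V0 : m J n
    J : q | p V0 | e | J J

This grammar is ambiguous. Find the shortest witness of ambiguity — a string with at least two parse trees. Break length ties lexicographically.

length 3: no string has ≥2 trees
length 4: no string has ≥2 trees
length 5: m e e e n has 2 parse trees

Two derivations of m e e e n:
  V0 ⇒ m J n ⇒ m J J n ⇒ m e J n ⇒ m e J J n ⇒ m e e J n ⇒ m e e e n
  V0 ⇒ m J n ⇒ m J J n ⇒ m J J J n ⇒ m e J J n ⇒ m e e J n ⇒ m e e e n

m e e e n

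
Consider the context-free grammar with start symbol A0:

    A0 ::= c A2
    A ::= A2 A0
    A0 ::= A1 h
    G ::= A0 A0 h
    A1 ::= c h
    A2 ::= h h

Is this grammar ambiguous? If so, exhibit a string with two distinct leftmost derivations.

Witness: c h h

Derivation 1: A0 ⇒ c A2 ⇒ c h h
Derivation 2: A0 ⇒ A1 h ⇒ c h h

Two distinct leftmost derivations for the same string.

Ambiguous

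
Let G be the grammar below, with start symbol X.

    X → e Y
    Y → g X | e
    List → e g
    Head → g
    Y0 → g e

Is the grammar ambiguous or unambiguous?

(List, Head, Y0 are unreachable from X, so their rules don't affect L(X).) The reachable rules are right-linear with at most one rule per (nonterminal, next-terminal) pair. Each input token forces the next rule, so parsing is deterministic.

Unambiguous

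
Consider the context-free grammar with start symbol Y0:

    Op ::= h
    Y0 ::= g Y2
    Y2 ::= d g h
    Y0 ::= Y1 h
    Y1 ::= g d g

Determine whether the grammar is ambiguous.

Witness: g d g h

Derivation 1: Y0 ⇒ g Y2 ⇒ g d g h
Derivation 2: Y0 ⇒ Y1 h ⇒ g d g h

Two distinct leftmost derivations for the same string.

Ambiguous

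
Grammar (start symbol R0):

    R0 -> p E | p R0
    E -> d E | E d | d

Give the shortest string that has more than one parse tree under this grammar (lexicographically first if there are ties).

length 2: no string has ≥2 trees
length 3: p d d has 2 parse trees

Two derivations of p d d:
  R0 ⇒ p E ⇒ p d E ⇒ p d d
  R0 ⇒ p E ⇒ p E d ⇒ p d d

p d d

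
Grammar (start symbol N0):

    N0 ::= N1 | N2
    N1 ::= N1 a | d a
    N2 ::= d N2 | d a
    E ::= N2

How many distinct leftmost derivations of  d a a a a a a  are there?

Parse trees for d a a a a a a:
  [N0 [N1 [N1 [N1 [N1 [N1 [N1 d a] a] a] a] a] a]]

1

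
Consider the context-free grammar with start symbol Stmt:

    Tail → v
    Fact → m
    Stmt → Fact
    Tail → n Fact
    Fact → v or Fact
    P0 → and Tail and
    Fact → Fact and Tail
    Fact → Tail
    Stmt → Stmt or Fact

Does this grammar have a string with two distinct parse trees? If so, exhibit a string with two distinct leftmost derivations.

Witness: v or m

Derivation 1: Stmt ⇒ Fact ⇒ v or Fact ⇒ v or m
Derivation 2: Stmt ⇒ Stmt or Fact ⇒ Fact or Fact ⇒ Tail or Fact ⇒ v or Fact ⇒ v or m

Two distinct leftmost derivations for the same string.

Ambiguous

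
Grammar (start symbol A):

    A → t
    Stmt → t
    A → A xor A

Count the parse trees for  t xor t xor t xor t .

Parse trees for t xor t xor t xor t:
  [A [A t] xor [A [A t] xor [A [A t] xor [A t]]]]
  [A [A t] xor [A [A [A t] xor [A t]] xor [A t]]]
  [A [A [A t] xor [A t]] xor [A [A t] xor [A t]]]
  [A [A [A t] xor [A [A t] xor [A t]]] xor [A t]]
  [A [A [A [A t] xor [A t]] xor [A t]] xor [A t]]

5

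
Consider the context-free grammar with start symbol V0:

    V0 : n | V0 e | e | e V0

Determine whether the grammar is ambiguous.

Witness: e e

Derivation 1: V0 ⇒ V0 e ⇒ e e
Derivation 2: V0 ⇒ e V0 ⇒ e e

Two distinct leftmost derivations for the same string.

Ambiguous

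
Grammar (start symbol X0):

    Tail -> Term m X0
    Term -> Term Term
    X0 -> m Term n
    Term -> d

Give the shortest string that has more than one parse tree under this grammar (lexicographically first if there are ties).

m d d d n

length 3: no string has ≥2 trees
length 4: no string has ≥2 trees
length 5: m d d d n has 2 parse trees

Two derivations of m d d d n:
  X0 ⇒ m Term n ⇒ m Term Term n ⇒ m Term Term Term n ⇒ m d Term Term n ⇒ m d d Term n ⇒ m d d d n
  X0 ⇒ m Term n ⇒ m Term Term n ⇒ m d Term n ⇒ m d Term Term n ⇒ m d d Term n ⇒ m d d d n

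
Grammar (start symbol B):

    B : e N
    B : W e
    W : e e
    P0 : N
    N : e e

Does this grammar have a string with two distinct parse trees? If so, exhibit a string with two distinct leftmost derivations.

Witness: e e e

Derivation 1: B ⇒ e N ⇒ e e e
Derivation 2: B ⇒ W e ⇒ e e e

Two distinct leftmost derivations for the same string.

Ambiguous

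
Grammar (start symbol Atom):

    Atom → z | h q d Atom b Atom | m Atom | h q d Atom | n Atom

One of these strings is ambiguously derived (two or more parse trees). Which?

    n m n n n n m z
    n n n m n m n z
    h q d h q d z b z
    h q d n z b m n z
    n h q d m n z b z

n m n n n n m z: 1 tree
n n n m n m n z: 1 tree
h q d h q d z b z: 2 trees
h q d n z b m n z: 1 tree
n h q d m n z b z: 1 tree

h q d h q d z b z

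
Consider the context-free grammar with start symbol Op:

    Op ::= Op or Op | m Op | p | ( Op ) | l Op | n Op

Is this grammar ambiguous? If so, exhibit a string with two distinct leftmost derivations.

Ambiguous

Witness: l p or p

Derivation 1: Op ⇒ Op or Op ⇒ l Op or Op ⇒ l p or Op ⇒ l p or p
Derivation 2: Op ⇒ l Op ⇒ l Op or Op ⇒ l p or Op ⇒ l p or p

Two distinct leftmost derivations for the same string.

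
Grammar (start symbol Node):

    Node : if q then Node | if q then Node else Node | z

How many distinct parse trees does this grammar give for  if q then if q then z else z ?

2

Parse trees for if q then if q then z else z:
  [Node if q then [Node if q then [Node z] else [Node z]]]
  [Node if q then [Node if q then [Node z]] else [Node z]]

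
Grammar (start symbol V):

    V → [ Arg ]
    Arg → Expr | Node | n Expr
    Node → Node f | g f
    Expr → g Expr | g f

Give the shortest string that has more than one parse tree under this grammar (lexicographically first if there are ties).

length 4: [ g f ] has 2 parse trees

Two derivations of [ g f ]:
  V ⇒ [ Arg ] ⇒ [ Expr ] ⇒ [ g f ]
  V ⇒ [ Arg ] ⇒ [ Node ] ⇒ [ g f ]

[ g f ]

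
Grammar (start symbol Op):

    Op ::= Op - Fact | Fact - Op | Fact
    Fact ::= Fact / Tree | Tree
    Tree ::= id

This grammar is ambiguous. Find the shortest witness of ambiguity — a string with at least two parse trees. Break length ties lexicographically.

id - id

length 1: no string has ≥2 trees
length 3: id - id has 2 parse trees

Two derivations of id - id:
  Op ⇒ Op - Fact ⇒ Fact - Fact ⇒ Tree - Fact ⇒ id - Fact ⇒ id - Tree ⇒ id - id
  Op ⇒ Fact - Op ⇒ Tree - Op ⇒ id - Op ⇒ id - Fact ⇒ id - Tree ⇒ id - id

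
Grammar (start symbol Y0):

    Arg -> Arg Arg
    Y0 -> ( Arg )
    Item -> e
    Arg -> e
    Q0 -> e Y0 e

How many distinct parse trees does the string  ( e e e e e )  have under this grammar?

14

Parse trees for ( e e e e e ) (showing first 6 of 14):
  [Y0 ( [Arg [Arg e] [Arg [Arg e] [Arg [Arg e] [Arg [Arg e] [Arg e]]]]] )]
  [Y0 ( [Arg [Arg e] [Arg [Arg e] [Arg [Arg [Arg e] [Arg e]] [Arg e]]]] )]
  [Y0 ( [Arg [Arg e] [Arg [Arg [Arg e] [Arg e]] [Arg [Arg e] [Arg e]]]] )]
  [Y0 ( [Arg [Arg e] [Arg [Arg [Arg e] [Arg [Arg e] [Arg e]]] [Arg e]]] )]
  [Y0 ( [Arg [Arg e] [Arg [Arg [Arg [Arg e] [Arg e]] [Arg e]] [Arg e]]] )]
  [Y0 ( [Arg [Arg [Arg e] [Arg e]] [Arg [Arg e] [Arg [Arg e] [Arg e]]]] )]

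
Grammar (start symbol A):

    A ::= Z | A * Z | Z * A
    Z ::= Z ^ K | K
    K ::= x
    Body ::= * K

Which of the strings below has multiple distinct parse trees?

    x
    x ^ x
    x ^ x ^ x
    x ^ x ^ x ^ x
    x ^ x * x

x ^ x * x

x: 1 tree
x ^ x: 1 tree
x ^ x ^ x: 1 tree
x ^ x ^ x ^ x: 1 tree
x ^ x * x: 2 trees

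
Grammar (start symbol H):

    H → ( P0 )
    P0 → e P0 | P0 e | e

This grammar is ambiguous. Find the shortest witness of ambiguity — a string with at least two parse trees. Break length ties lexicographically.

length 3: no string has ≥2 trees
length 4: ( e e ) has 2 parse trees

Two derivations of ( e e ):
  H ⇒ ( P0 ) ⇒ ( e P0 ) ⇒ ( e e )
  H ⇒ ( P0 ) ⇒ ( P0 e ) ⇒ ( e e )

( e e )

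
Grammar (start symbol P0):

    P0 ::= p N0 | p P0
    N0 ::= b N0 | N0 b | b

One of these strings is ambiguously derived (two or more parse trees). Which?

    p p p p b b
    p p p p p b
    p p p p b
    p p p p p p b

p p p p b b

p p p p b b: 2 trees
p p p p p b: 1 tree
p p p p b: 1 tree
p p p p p p b: 1 tree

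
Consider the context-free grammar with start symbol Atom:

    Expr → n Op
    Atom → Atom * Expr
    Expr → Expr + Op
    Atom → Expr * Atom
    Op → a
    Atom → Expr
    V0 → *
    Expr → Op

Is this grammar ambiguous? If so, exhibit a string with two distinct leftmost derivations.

Ambiguous

Witness: a * a

Derivation 1: Atom ⇒ Atom * Expr ⇒ Expr * Expr ⇒ Op * Expr ⇒ a * Expr ⇒ a * Op ⇒ a * a
Derivation 2: Atom ⇒ Expr * Atom ⇒ Op * Atom ⇒ a * Atom ⇒ a * Expr ⇒ a * Op ⇒ a * a

Two distinct leftmost derivations for the same string.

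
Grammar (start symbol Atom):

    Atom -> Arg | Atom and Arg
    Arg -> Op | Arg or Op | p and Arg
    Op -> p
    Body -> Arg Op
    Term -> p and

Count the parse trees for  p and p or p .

3

Parse trees for p and p or p:
  [Atom [Arg [Arg p and [Arg [Op p]]] or [Op p]]]
  [Atom [Arg p and [Arg [Arg [Op p]] or [Op p]]]]
  [Atom [Atom [Arg [Op p]]] and [Arg [Arg [Op p]] or [Op p]]]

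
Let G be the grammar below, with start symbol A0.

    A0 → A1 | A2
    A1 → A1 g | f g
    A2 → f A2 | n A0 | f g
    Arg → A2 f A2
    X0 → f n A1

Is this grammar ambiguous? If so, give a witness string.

Witness: f g

Derivation 1: A0 ⇒ A1 ⇒ f g
Derivation 2: A0 ⇒ A2 ⇒ f g

Two distinct leftmost derivations for the same string.

Ambiguous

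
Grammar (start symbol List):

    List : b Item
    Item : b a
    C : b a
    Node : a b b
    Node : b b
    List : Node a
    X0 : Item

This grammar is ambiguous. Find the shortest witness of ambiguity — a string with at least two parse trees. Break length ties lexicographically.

b b a

length 3: b b a has 2 parse trees

Two derivations of b b a:
  List ⇒ b Item ⇒ b b a
  List ⇒ Node a ⇒ b b a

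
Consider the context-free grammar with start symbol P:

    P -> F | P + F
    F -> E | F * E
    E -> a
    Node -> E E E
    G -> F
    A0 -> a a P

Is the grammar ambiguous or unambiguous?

(Node, G, A0 are unreachable from P, so their rules don't affect L(P).) The grammar is stratified — P handles '+' (left-recursive), F handles '*', E atoms. Each operator has a fixed associativity and precedence level, so every string has one parse.

Unambiguous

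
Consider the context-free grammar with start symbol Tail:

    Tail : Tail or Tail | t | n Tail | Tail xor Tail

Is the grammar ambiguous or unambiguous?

Ambiguous

Witness: n t or t

Derivation 1: Tail ⇒ Tail or Tail ⇒ n Tail or Tail ⇒ n t or Tail ⇒ n t or t
Derivation 2: Tail ⇒ n Tail ⇒ n Tail or Tail ⇒ n t or Tail ⇒ n t or t

Two distinct leftmost derivations for the same string.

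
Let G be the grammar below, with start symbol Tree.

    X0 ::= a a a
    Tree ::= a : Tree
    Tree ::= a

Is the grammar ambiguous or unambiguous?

Unambiguous

(X0 is unreachable from Tree, so its rules don't affect L(Tree).) Right-recursive list with a separator: after each atom, whether the separator follows determines the rule. One parse per string.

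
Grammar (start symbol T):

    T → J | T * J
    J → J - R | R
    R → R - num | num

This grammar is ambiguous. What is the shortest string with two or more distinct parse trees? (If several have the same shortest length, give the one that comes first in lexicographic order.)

num - num

length 1: no string has ≥2 trees
length 3: num - num has 2 parse trees

Two derivations of num - num:
  T ⇒ J ⇒ J - R ⇒ R - R ⇒ num - R ⇒ num - num
  T ⇒ J ⇒ R ⇒ R - num ⇒ num - num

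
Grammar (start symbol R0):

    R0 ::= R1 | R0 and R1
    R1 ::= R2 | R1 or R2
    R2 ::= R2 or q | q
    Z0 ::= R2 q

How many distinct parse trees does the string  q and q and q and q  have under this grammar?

Parse trees for q and q and q and q:
  [R0 [R0 [R0 [R0 [R1 [R2 q]]] and [R1 [R2 q]]] and [R1 [R2 q]]] and [R1 [R2 q]]]

1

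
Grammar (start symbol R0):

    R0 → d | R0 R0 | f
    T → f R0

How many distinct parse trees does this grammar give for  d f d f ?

5

Parse trees for d f d f:
  [R0 [R0 d] [R0 [R0 f] [R0 [R0 d] [R0 f]]]]
  [R0 [R0 d] [R0 [R0 [R0 f] [R0 d]] [R0 f]]]
  [R0 [R0 [R0 d] [R0 f]] [R0 [R0 d] [R0 f]]]
  [R0 [R0 [R0 d] [R0 [R0 f] [R0 d]]] [R0 f]]
  [R0 [R0 [R0 [R0 d] [R0 f]] [R0 d]] [R0 f]]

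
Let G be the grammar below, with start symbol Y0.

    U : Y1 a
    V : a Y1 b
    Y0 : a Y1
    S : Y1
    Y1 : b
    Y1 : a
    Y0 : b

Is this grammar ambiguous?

(V, S, U are unreachable from Y0, so their rules don't affect L(Y0).) Restricted to the reachable nonterminals, every rule has the form A → t or A → t B, and no two rules for the same A share a first terminal. The grammar encodes a DFA — one run per string.

Unambiguous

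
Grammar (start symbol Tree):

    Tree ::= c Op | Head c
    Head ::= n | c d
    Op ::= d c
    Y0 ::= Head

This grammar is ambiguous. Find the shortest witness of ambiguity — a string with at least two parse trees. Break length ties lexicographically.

length 2: no string has ≥2 trees
length 3: c d c has 2 parse trees

Two derivations of c d c:
  Tree ⇒ c Op ⇒ c d c
  Tree ⇒ Head c ⇒ c d c

c d c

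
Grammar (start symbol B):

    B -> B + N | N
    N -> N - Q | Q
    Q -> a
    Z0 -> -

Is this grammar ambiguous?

Unambiguous

(Z0 is unreachable from B, so its rules don't affect L(B).) B → B + N | N  ;  N → N - Q | Q  — a left-associative chain with Q at the bottom. Each string factors uniquely by precedence.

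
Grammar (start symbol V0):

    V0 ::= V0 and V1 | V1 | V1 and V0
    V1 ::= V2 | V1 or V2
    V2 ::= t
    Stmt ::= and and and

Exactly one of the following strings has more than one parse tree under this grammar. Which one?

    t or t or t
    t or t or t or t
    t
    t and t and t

t and t and t

t or t or t: 1 tree
t or t or t or t: 1 tree
t: 1 tree
t and t and t: 4 trees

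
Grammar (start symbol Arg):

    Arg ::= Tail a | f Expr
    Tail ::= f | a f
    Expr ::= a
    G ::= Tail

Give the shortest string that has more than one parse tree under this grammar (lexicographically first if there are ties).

length 2: f a has 2 parse trees

Two derivations of f a:
  Arg ⇒ Tail a ⇒ f a
  Arg ⇒ f Expr ⇒ f a

f a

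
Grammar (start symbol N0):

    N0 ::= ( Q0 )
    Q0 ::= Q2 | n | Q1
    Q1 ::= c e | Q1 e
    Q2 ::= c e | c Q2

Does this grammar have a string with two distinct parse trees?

Ambiguous

Witness: ( c e )

Derivation 1: N0 ⇒ ( Q0 ) ⇒ ( Q2 ) ⇒ ( c e )
Derivation 2: N0 ⇒ ( Q0 ) ⇒ ( Q1 ) ⇒ ( c e )

Two distinct leftmost derivations for the same string.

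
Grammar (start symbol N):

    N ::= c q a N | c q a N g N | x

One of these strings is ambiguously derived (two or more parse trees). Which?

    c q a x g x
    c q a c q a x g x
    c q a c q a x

c q a x g x: 1 tree
c q a c q a x g x: 2 trees
c q a c q a x: 1 tree

c q a c q a x g x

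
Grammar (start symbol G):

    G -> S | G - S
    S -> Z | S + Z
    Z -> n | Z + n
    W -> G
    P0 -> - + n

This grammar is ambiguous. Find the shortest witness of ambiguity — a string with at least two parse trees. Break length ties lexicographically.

length 1: no string has ≥2 trees
length 3: n + n has 2 parse trees

Two derivations of n + n:
  G ⇒ S ⇒ Z ⇒ Z + n ⇒ n + n
  G ⇒ S ⇒ S + Z ⇒ Z + Z ⇒ n + Z ⇒ n + n

n + n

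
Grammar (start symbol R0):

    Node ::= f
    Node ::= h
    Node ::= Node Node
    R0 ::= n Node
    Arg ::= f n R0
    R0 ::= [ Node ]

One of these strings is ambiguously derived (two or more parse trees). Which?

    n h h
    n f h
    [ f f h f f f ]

[ f f h f f f ]

n h h: 1 tree
n f h: 1 tree
[ f f h f f f ]: 42 trees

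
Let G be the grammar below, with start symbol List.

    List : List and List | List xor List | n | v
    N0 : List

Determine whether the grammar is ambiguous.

Ambiguous

Witness: n and n and n

Derivation 1: List ⇒ List and List ⇒ List and List and List ⇒ n and List and List ⇒ n and n and List ⇒ n and n and n
Derivation 2: List ⇒ List and List ⇒ n and List ⇒ n and List and List ⇒ n and n and List ⇒ n and n and n

Two distinct leftmost derivations for the same string.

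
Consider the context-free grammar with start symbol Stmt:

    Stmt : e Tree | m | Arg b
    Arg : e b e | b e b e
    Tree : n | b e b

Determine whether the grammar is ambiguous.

Witness: e b e b

Derivation 1: Stmt ⇒ e Tree ⇒ e b e b
Derivation 2: Stmt ⇒ Arg b ⇒ e b e b

Two distinct leftmost derivations for the same string.

Ambiguous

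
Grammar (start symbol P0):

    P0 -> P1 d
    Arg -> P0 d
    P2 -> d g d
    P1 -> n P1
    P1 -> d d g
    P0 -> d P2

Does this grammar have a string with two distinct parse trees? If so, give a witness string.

Witness: d d g d

Derivation 1: P0 ⇒ P1 d ⇒ d d g d
Derivation 2: P0 ⇒ d P2 ⇒ d d g d

Two distinct leftmost derivations for the same string.

Ambiguous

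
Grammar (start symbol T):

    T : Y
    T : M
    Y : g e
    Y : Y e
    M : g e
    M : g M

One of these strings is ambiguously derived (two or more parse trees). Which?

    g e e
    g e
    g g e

g e e: 1 tree
g e: 2 trees
g g e: 1 tree

g e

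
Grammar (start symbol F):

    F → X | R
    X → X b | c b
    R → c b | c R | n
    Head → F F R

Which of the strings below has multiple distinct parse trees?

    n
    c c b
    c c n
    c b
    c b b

n: 1 tree
c c b: 1 tree
c c n: 1 tree
c b: 2 trees
c b b: 1 tree

c b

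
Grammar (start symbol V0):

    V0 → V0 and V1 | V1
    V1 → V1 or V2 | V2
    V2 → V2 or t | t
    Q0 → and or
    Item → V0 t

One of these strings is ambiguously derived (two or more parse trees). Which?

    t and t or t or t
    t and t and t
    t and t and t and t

t and t or t or t

t and t or t or t: 4 trees
t and t and t: 1 tree
t and t and t and t: 1 tree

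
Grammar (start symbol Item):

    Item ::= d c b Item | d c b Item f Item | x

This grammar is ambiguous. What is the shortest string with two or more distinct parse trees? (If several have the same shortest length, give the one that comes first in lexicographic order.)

d c b d c b x f x

length 1: no string has ≥2 trees
length 4: no string has ≥2 trees
length 6: no string has ≥2 trees
length 7: no string has ≥2 trees
length 9: d c b d c b x f x has 2 parse trees

Two derivations of d c b d c b x f x:
  Item ⇒ d c b Item ⇒ d c b d c b Item f Item ⇒ d c b d c b x f Item ⇒ d c b d c b x f x
  Item ⇒ d c b Item f Item ⇒ d c b d c b Item f Item ⇒ d c b d c b x f Item ⇒ d c b d c b x f x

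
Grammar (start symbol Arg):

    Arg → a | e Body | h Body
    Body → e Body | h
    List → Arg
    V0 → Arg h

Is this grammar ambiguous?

Unambiguous

Only Arg, Body are reachable from Arg; ignoring the rest: The reachable rules are right-linear with at most one rule per (nonterminal, next-terminal) pair. Each input token forces the next rule, so parsing is deterministic.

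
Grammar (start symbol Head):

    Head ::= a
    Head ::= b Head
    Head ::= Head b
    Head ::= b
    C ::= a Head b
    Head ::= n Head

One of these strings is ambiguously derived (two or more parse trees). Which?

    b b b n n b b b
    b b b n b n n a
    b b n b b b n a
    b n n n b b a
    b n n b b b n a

b b b n n b b b: 29 trees
b b b n b n n a: 1 tree
b b n b b b n a: 1 tree
b n n n b b a: 1 tree
b n n b b b n a: 1 tree

b b b n n b b b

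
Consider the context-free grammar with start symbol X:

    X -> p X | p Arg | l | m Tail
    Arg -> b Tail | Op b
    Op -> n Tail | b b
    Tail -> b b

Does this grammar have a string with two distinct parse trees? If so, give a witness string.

Witness: p b b b

Derivation 1: X ⇒ p Arg ⇒ p b Tail ⇒ p b b b
Derivation 2: X ⇒ p Arg ⇒ p Op b ⇒ p b b b

Two distinct leftmost derivations for the same string.

Ambiguous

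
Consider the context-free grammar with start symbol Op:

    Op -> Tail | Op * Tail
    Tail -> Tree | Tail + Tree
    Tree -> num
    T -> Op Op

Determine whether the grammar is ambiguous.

Unambiguous

Only Op, Tail, Tree are reachable from Op; ignoring the rest: This is a standard precedence ladder (Op over Tail over Tree), with each level left-recursive on its own operator ('*' at Op, '+' at Tail). That structure is LR(1), hence unambiguous.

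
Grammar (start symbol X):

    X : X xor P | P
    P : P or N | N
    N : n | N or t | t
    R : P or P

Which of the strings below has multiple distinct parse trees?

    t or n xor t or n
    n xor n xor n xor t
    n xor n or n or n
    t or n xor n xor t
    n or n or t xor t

n or n or t xor t

t or n xor t or n: 1 tree
n xor n xor n xor t: 1 tree
n xor n or n or n: 1 tree
t or n xor n xor t: 1 tree
n or n or t xor t: 2 trees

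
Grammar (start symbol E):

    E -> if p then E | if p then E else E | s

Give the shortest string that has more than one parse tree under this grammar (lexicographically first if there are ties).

length 1: no string has ≥2 trees
length 4: no string has ≥2 trees
length 6: no string has ≥2 trees
length 7: no string has ≥2 trees
length 9: if p then if p then s else s has 2 parse trees

Two derivations of if p then if p then s else s:
  E ⇒ if p then E ⇒ if p then if p then E else E ⇒ if p then if p then s else E ⇒ if p then if p then s else s
  E ⇒ if p then E else E ⇒ if p then if p then E else E ⇒ if p then if p then s else E ⇒ if p then if p then s else s

if p then if p then s else s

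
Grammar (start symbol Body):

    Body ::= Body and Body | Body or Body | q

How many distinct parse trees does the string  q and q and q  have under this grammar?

Parse trees for q and q and q:
  [Body [Body q] and [Body [Body q] and [Body q]]]
  [Body [Body [Body q] and [Body q]] and [Body q]]

2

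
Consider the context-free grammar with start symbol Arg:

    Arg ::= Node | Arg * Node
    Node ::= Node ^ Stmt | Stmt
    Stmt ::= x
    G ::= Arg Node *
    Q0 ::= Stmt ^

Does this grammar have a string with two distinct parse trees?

Unambiguous

Only Arg, Node, Stmt are reachable from Arg; ignoring the rest: The grammar is stratified — Arg handles '*' (left-recursive), Node handles '^', Stmt atoms. Each operator has a fixed associativity and precedence level, so every string has one parse.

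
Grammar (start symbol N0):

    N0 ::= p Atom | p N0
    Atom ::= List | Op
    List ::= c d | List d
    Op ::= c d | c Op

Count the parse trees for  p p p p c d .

Parse trees for p p p p c d:
  [N0 p [N0 p [N0 p [N0 p [Atom [List c d]]]]]]
  [N0 p [N0 p [N0 p [N0 p [Atom [Op c d]]]]]]

2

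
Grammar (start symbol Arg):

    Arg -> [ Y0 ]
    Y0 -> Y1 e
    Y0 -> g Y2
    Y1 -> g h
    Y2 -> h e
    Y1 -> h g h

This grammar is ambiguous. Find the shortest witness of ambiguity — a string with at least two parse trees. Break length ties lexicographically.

length 5: [ g h e ] has 2 parse trees

Two derivations of [ g h e ]:
  Arg ⇒ [ Y0 ] ⇒ [ Y1 e ] ⇒ [ g h e ]
  Arg ⇒ [ Y0 ] ⇒ [ g Y2 ] ⇒ [ g h e ]

[ g h e ]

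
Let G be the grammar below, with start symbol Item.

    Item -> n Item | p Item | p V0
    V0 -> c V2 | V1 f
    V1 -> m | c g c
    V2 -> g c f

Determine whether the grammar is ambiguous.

Ambiguous

Witness: p c g c f

Derivation 1: Item ⇒ p V0 ⇒ p c V2 ⇒ p c g c f
Derivation 2: Item ⇒ p V0 ⇒ p V1 f ⇒ p c g c f

Two distinct leftmost derivations for the same string.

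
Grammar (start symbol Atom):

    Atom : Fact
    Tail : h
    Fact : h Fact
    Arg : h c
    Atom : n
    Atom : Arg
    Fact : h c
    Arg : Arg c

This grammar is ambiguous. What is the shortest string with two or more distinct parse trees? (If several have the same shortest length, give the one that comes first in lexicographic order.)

length 1: no string has ≥2 trees
length 2: h c has 2 parse trees

Two derivations of h c:
  Atom ⇒ Fact ⇒ h c
  Atom ⇒ Arg ⇒ h c

h c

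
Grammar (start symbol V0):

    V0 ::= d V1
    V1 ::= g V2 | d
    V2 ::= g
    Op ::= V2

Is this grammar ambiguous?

Unambiguous

Only V0, V1, V2 are reachable from V0; ignoring the rest: Each reachable nonterminal has at most one production per leading terminal, and all productions are right-linear; the derivation is determined token-by-token.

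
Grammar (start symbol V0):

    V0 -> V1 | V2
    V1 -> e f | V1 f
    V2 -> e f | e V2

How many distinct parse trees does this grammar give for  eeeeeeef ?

1

Parse trees for eeeeeeef:
  [V0 [V2 e [V2 e [V2 e [V2 e [V2 e [V2 e [V2 e f]]]]]]]]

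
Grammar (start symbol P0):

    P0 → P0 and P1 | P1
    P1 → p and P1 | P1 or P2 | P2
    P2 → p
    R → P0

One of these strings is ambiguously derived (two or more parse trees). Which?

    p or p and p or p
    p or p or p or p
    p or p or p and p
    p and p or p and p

p or p and p or p: 1 tree
p or p or p or p: 1 tree
p or p or p and p: 1 tree
p and p or p and p: 3 trees

p and p or p and p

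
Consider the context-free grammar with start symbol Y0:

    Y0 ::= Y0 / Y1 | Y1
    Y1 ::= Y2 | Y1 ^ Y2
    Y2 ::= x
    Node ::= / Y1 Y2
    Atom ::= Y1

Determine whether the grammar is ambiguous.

Unambiguous

Only Y0, Y1, Y2 are reachable from Y0; ignoring the rest: Y0 → Y0 / Y1 | Y1  ;  Y1 → Y1 ^ Y2 | Y2  — a left-associative chain with Y2 at the bottom. Each string factors uniquely by precedence.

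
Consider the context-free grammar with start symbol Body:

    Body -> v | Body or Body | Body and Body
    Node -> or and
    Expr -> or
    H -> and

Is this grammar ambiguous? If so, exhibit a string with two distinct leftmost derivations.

Witness: v and v and v

Derivation 1: Body ⇒ Body and Body ⇒ v and Body ⇒ v and Body and Body ⇒ v and v and Body ⇒ v and v and v
Derivation 2: Body ⇒ Body and Body ⇒ Body and Body and Body ⇒ v and Body and Body ⇒ v and v and Body ⇒ v and v and v

Two distinct leftmost derivations for the same string.

Ambiguous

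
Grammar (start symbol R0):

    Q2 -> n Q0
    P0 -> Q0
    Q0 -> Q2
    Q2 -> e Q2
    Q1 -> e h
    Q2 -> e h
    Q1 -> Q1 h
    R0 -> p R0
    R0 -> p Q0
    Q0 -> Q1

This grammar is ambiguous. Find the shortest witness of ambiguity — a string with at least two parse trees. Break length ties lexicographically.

length 3: p e h has 2 parse trees

Two derivations of p e h:
  R0 ⇒ p Q0 ⇒ p Q2 ⇒ p e h
  R0 ⇒ p Q0 ⇒ p Q1 ⇒ p e h

p e h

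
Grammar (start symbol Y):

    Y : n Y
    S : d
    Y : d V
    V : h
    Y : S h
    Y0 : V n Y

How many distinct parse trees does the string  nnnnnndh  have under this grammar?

Parse trees for nnnnnndh:
  [Y n [Y n [Y n [Y n [Y n [Y n [Y d [V h]]]]]]]]
  [Y n [Y n [Y n [Y n [Y n [Y n [Y [S d] h]]]]]]]

2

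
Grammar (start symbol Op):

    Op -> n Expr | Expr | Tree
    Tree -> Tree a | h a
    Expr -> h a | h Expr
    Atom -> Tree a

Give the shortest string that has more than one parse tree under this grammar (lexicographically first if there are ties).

h a

length 2: h a has 2 parse trees

Two derivations of h a:
  Op ⇒ Expr ⇒ h a
  Op ⇒ Tree ⇒ h a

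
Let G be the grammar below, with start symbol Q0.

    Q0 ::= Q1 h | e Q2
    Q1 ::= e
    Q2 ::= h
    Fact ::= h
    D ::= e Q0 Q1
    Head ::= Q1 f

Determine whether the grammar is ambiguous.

Witness: e h

Derivation 1: Q0 ⇒ Q1 h ⇒ e h
Derivation 2: Q0 ⇒ e Q2 ⇒ e h

Two distinct leftmost derivations for the same string.

Ambiguous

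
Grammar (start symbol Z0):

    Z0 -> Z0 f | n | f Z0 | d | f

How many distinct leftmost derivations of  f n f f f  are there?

4

Parse trees for f n f f f:
  [Z0 [Z0 [Z0 [Z0 f [Z0 n]] f] f] f]
  [Z0 [Z0 [Z0 f [Z0 [Z0 n] f]] f] f]
  [Z0 [Z0 f [Z0 [Z0 [Z0 n] f] f]] f]
  [Z0 f [Z0 [Z0 [Z0 [Z0 n] f] f] f]]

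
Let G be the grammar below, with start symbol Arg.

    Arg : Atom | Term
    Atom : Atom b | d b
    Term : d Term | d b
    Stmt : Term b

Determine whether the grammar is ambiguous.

Witness: d b

Derivation 1: Arg ⇒ Atom ⇒ d b
Derivation 2: Arg ⇒ Term ⇒ d b

Two distinct leftmost derivations for the same string.

Ambiguous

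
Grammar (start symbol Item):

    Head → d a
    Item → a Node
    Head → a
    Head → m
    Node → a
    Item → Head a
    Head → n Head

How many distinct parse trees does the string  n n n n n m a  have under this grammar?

Parse trees for n n n n n m a:
  [Item [Head n [Head n [Head n [Head n [Head n [Head m]]]]]] a]

1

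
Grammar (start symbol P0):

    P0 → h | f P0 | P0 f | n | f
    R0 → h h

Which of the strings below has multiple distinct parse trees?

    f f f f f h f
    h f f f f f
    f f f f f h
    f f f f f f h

f f f f f h f

f f f f f h f: 6 trees
h f f f f f: 1 tree
f f f f f h: 1 tree
f f f f f f h: 1 tree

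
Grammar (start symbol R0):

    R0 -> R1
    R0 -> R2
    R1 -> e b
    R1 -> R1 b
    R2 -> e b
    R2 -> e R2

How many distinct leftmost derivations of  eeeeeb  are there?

1

Parse trees for eeeeeb:
  [R0 [R2 e [R2 e [R2 e [R2 e [R2 e b]]]]]]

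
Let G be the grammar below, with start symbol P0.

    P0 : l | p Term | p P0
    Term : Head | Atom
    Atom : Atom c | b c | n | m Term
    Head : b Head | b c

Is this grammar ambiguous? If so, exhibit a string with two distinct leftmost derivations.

Witness: p b c

Derivation 1: P0 ⇒ p Term ⇒ p Head ⇒ p b c
Derivation 2: P0 ⇒ p Term ⇒ p Atom ⇒ p b c

Two distinct leftmost derivations for the same string.

Ambiguous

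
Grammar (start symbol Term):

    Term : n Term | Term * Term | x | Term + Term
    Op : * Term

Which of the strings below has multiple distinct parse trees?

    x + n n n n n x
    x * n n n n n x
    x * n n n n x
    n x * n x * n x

n x * n x * n x

x + n n n n n x: 1 tree
x * n n n n n x: 1 tree
x * n n n n x: 1 tree
n x * n x * n x: 7 trees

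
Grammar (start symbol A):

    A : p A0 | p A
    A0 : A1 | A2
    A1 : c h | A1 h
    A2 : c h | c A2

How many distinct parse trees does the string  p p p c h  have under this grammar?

2

Parse trees for p p p c h:
  [A p [A p [A p [A0 [A1 c h]]]]]
  [A p [A p [A p [A0 [A2 c h]]]]]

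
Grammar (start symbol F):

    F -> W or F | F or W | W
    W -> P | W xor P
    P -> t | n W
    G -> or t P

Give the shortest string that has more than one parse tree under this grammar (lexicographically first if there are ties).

length 1: no string has ≥2 trees
length 2: no string has ≥2 trees
length 3: t or t has 2 parse trees

Two derivations of t or t:
  F ⇒ W or F ⇒ P or F ⇒ t or F ⇒ t or W ⇒ t or P ⇒ t or t
  F ⇒ F or W ⇒ W or W ⇒ P or W ⇒ t or W ⇒ t or P ⇒ t or t

t or t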